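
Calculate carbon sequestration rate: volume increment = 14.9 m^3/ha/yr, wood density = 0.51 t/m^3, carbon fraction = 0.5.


C = 14.9 * 0.51 * 0.5 = 3.7995 ≈ 3.80 t C/ha/yr

3.80 t C/ha/yr


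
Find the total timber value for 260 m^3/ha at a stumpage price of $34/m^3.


Value = 260 * 34 = $8840/ha

$8840/ha


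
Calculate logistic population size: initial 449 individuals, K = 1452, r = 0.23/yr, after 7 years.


(K - N0)/N0 = (1452 - 449)/449 = 1003/449 = 2.23385
r*t = 0.23 * 7 = 1.61; exp(-1.61) = 0.199888
2.23385 * 0.199888 = 0.446520
1 + 0.446520 = 1.44652
N = 1452 / 1.44652 = 1003.79 ≈ 1004

1004


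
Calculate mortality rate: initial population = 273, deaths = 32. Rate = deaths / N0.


Mortality rate = 32 / 273 = 0.117216 ≈ 0.1172

0.1172


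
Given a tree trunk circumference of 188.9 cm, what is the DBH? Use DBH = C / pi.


DBH = C / pi = 188.9 / 3.141593 = 60.1287 ≈ 60.13 cm

60.13 cm


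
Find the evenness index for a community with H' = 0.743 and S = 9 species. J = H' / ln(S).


ln(9) = 2.19722
J = H' / ln(S) = 0.743 / 2.19722 = 0.338155 ≈ 0.3382

0.3382


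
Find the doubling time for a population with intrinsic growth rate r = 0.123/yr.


td = ln(2) / 0.123 = 0.693147 / 0.123 = 5.63534 ≈ 5.6 years

5.6 years


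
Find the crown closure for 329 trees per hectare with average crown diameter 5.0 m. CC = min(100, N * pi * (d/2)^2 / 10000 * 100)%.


(d/2)^2 = (5.0/2)^2 = 2.5^2 = 6.25
Crown area = 3.141593 * 6.25 = 19.6350 m^2
N * area / 10000 * 100 = 329 * 19.6350 / 10000 * 100 = 64.5992
CC = min(100, 64.5992) = 64.5992 ≈ 64.6%

64.6%


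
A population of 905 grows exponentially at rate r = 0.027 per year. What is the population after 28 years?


r*t = 0.027 * 28 = 0.756
exp(0.756) = 2.12974
N = 905 * 2.12974 = 1927.41 ≈ 1927

1927


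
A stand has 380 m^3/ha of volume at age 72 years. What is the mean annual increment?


MAI = 380 / 72 = 5.2778 ≈ 5.28 m^3/ha/yr

5.28 m^3/ha/yr


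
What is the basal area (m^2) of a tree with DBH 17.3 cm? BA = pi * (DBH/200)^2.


D/200 = 17.3/200 = 0.0865 m
(D/200)^2 = 0.0865^2 = 0.00748225
BA = 3.141593 * 0.00748225 = 0.0235062 ≈ 0.0235 m^2

0.0235 m^2


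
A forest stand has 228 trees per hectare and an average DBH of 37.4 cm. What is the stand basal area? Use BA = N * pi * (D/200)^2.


(D/200)^2 = (37.4/200)^2 = 0.187^2 = 0.034969
Individual BA = 3.141593 * 0.034969 = 0.109858 m^2
Stand BA = 228 * 0.109858 = 25.0476 ≈ 25.05 m^2/ha

25.05 m^2/ha


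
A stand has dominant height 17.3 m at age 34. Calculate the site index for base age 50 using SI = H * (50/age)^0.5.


50/34 = 1.47059
(1.47059)^0.5 = 1.21268
SI = 17.3 * 1.21268 = 20.9794 ≈ 21.0 m

21.0 m


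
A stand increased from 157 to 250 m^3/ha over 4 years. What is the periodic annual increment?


PAI = (V2 - V1) / period = (250 - 157) / 4 = 93 / 4 = 23.25 m^3/ha/yr

23.25 m^3/ha/yr


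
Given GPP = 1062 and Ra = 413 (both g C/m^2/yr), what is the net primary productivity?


NPP = GPP - Ra = 1062 - 413 = 649 g C/m^2/yr

649 g C/m^2/yr


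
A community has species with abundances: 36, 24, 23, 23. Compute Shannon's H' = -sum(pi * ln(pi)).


Total N = 36 + 24 + 23 + 23 = 106
Per-species terms:
  p = 36/106 = 0.339623; ln(p) = -1.079919; p*ln(p) = 0.339623 * (-1.079919) = -0.366765
  p = 24/106 = 0.226415; ln(p) = -1.485386; p*ln(p) = 0.226415 * (-1.485386) = -0.336314
  p = 23/106 = 0.216981; ln(p) = -1.527945; p*ln(p) = 0.216981 * (-1.527945) = -0.331535
  p = 23/106 = 0.216981; ln(p) = -1.527945; p*ln(p) = 0.216981 * (-1.527945) = -0.331535
sum(p*ln(p)) = (-0.366765) + (-0.336314) + (-0.331535) + (-0.331535) = -1.366149
H' = -(-1.366149) = 1.366149 ≈ 1.3661

1.3661


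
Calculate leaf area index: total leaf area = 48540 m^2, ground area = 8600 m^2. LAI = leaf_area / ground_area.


LAI = 48540 / 8600 = 5.6442 ≈ 5.64

5.64


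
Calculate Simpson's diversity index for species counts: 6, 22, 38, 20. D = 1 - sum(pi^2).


Total N = 6 + 22 + 38 + 20 = 86
Per-species terms:
  p = 6/86 = 0.069767; p^2 = 0.069767^2 = 0.004867
  p = 22/86 = 0.255814; p^2 = 0.255814^2 = 0.065441
  p = 38/86 = 0.441860; p^2 = 0.441860^2 = 0.195240
  p = 20/86 = 0.232558; p^2 = 0.232558^2 = 0.054083
sum(p^2) = 0.004867 + 0.065441 + 0.195240 + 0.054083 = 0.319631
D = 1 - 0.319631 = 0.680369 ≈ 0.6804

0.6804


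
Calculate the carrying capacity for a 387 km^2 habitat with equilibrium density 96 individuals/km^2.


K = 96 * 387 = 37152 individuals

37152 individuals


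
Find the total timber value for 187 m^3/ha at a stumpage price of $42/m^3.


Value = 187 * 42 = $7854/ha

$7854/ha


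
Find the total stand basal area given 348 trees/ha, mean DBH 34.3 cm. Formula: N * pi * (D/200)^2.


(D/200)^2 = (34.3/200)^2 = 0.1715^2 = 0.02941225
Individual BA = 3.141593 * 0.02941225 = 0.0924013 m^2
Stand BA = 348 * 0.0924013 = 32.1557 ≈ 32.16 m^2/ha

32.16 m^2/ha


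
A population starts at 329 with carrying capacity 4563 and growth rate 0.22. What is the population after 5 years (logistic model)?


(K - N0)/N0 = (4563 - 329)/329 = 4234/329 = 12.8693
r*t = 0.22 * 5 = 1.1; exp(-1.1) = 0.332871
12.8693 * 0.332871 = 4.28382
1 + 4.28382 = 5.28382
N = 4563 / 5.28382 = 863.580 ≈ 864

864


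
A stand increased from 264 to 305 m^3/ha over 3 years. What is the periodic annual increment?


PAI = (V2 - V1) / period = (305 - 264) / 3 = 41 / 3 = 13.6667 ≈ 13.67 m^3/ha/yr

13.67 m^3/ha/yr


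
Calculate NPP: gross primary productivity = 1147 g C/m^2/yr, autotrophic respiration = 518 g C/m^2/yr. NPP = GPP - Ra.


NPP = GPP - Ra = 1147 - 518 = 629 g C/m^2/yr

629 g C/m^2/yr


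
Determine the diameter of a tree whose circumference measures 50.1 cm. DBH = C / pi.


DBH = C / pi = 50.1 / 3.141593 = 15.9473 ≈ 15.95 cm

15.95 cm


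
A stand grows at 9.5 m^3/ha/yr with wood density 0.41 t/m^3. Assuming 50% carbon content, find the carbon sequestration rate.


C = 9.5 * 0.41 * 0.5 = 1.9475 ≈ 1.95 t C/ha/yr

1.95 t C/ha/yr


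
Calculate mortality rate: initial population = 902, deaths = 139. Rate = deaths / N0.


Mortality rate = 139 / 902 = 0.154102 ≈ 0.1541

0.1541


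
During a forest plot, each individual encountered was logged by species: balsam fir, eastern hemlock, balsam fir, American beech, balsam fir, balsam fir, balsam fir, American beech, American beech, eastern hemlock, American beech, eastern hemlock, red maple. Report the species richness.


Total individuals logged = 13
Distinct species (count of individuals): balsam fir (5), eastern hemlock (3), American beech (4), red maple (1)
Species richness = number of distinct species = 4

4


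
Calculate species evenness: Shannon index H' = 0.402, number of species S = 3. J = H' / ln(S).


ln(3) = 1.09861
J = H' / ln(S) = 0.402 / 1.09861 = 0.365917 ≈ 0.3659

0.3659


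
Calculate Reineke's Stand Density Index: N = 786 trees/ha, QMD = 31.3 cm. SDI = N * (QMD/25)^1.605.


QMD/25 = 31.3/25 = 1.252
(1.252)^1.605 = exp(1.605 * ln(1.252)) = exp(1.605 * 0.224742) = exp(0.360711) = 1.43435
SDI = 786 * 1.43435 = 1127.40 ≈ 1127

1127


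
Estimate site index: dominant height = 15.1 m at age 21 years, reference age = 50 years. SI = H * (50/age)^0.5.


50/21 = 2.38095
(2.38095)^0.5 = 1.54303
SI = 15.1 * 1.54303 = 23.2998 ≈ 23.3 m

23.3 m


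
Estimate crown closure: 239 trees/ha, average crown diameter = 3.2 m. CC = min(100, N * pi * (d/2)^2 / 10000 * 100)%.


(d/2)^2 = (3.2/2)^2 = 1.6^2 = 2.56
Crown area = 3.141593 * 2.56 = 8.04248 m^2
N * area / 10000 * 100 = 239 * 8.04248 / 10000 * 100 = 19.2215
CC = min(100, 19.2215) = 19.2215 ≈ 19.2%

19.2%


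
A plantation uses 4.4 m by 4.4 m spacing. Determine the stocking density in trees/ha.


N = 10000 / 4.4^2 = 10000 / 19.36 = 516.529 ≈ 517 trees/ha

517 trees/ha


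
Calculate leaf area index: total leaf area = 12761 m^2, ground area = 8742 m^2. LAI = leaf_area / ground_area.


LAI = 12761 / 8742 = 1.4597 ≈ 1.46

1.46


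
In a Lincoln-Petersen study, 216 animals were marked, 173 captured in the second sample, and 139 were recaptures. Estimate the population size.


N = M * C / R = 216 * 173 / 139 = 37368 / 139 = 268.83 ≈ 269

269 individuals


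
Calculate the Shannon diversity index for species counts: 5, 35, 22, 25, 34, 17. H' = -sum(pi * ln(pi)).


Total N = 5 + 35 + 22 + 25 + 34 + 17 = 138
Per-species terms:
  p = 5/138 = 0.036232; ln(p) = -3.317813; p*ln(p) = 0.036232 * (-3.317813) = -0.120211
  p = 35/138 = 0.253623; ln(p) = -1.371906; p*ln(p) = 0.253623 * (-1.371906) = -0.347947
  p = 22/138 = 0.159420; ln(p) = -1.836213; p*ln(p) = 0.159420 * (-1.836213) = -0.292729
  p = 25/138 = 0.181159; ln(p) = -1.708380; p*ln(p) = 0.181159 * (-1.708380) = -0.309488
  p = 34/138 = 0.246377; ln(p) = -1.400892; p*ln(p) = 0.246377 * (-1.400892) = -0.345148
  p = 17/138 = 0.123188; ln(p) = -2.094044; p*ln(p) = 0.123188 * (-2.094044) = -0.257961
sum(p*ln(p)) = (-0.120211) + (-0.347947) + (-0.292729) + (-0.309488) + (-0.345148) + (-0.257961) = -1.673484
H' = -(-1.673484) = 1.673484 ≈ 1.6735

1.6735


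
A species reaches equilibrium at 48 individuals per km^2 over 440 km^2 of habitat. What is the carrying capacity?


K = 48 * 440 = 21120 individuals

21120 individuals


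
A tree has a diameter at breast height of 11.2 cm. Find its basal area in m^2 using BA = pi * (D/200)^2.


D/200 = 11.2/200 = 0.056 m
(D/200)^2 = 0.056^2 = 0.003136
BA = 3.141593 * 0.003136 = 0.00985204 ≈ 0.0099 m^2

0.0099 m^2


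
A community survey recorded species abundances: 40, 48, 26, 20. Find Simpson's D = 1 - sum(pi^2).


Total N = 40 + 48 + 26 + 20 = 134
Per-species terms:
  p = 40/134 = 0.298507; p^2 = 0.298507^2 = 0.089106
  p = 48/134 = 0.358209; p^2 = 0.358209^2 = 0.128314
  p = 26/134 = 0.194030; p^2 = 0.194030^2 = 0.037648
  p = 20/134 = 0.149254; p^2 = 0.149254^2 = 0.022277
sum(p^2) = 0.089106 + 0.128314 + 0.037648 + 0.022277 = 0.277345
D = 1 - 0.277345 = 0.722655 ≈ 0.7227

0.7227


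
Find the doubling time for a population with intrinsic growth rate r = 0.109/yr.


td = ln(2) / 0.109 = 0.693147 / 0.109 = 6.35915 ≈ 6.4 years

6.4 years


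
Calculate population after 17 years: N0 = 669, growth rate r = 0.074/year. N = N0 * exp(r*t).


r*t = 0.074 * 17 = 1.258
exp(1.258) = 3.51838
N = 669 * 3.51838 = 2353.80 ≈ 2354

2354


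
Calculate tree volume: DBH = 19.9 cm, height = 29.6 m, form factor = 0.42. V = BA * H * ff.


(D/200)^2 = (19.9/200)^2 = 0.0995^2 = 0.00990025
BA = 3.141593 * 0.00990025 = 0.0311026 m^2
V = 0.0311026 * 29.6 * 0.42 = 0.386668 ≈ 0.387 m^3

0.387 m^3


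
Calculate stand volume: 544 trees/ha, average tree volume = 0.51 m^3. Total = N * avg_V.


V_stand = 544 * 0.51 = 277.44 ≈ 277.4 m^3/ha

277.4 m^3/ha


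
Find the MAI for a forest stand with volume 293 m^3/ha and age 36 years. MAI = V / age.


MAI = 293 / 36 = 8.1389 ≈ 8.14 m^3/ha/yr

8.14 m^3/ha/yr


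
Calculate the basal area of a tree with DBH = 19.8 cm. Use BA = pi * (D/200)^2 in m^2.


D/200 = 19.8/200 = 0.099 m
(D/200)^2 = 0.099^2 = 0.009801
BA = 3.141593 * 0.009801 = 0.0307908 ≈ 0.0308 m^2

0.0308 m^2


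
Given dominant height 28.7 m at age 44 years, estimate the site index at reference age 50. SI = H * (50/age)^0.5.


50/44 = 1.13636
(1.13636)^0.5 = 1.06600
SI = 28.7 * 1.06600 = 30.5942 ≈ 30.6 m

30.6 m


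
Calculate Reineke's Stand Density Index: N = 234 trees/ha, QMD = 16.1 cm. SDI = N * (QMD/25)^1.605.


QMD/25 = 16.1/25 = 0.644
(0.644)^1.605 = exp(1.605 * ln(0.644)) = exp(1.605 * (-0.440057)) = exp(-0.706291) = 0.493471
SDI = 234 * 0.493471 = 115.472 ≈ 115

115


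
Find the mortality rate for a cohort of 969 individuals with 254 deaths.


Mortality rate = 254 / 969 = 0.262126 ≈ 0.2621

0.2621


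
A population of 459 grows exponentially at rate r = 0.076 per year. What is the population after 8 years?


r*t = 0.076 * 8 = 0.608
exp(0.608) = 1.83675
N = 459 * 1.83675 = 843.068 ≈ 843

843


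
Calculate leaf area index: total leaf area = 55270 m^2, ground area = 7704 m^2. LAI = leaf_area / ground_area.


LAI = 55270 / 7704 = 7.1742 ≈ 7.17

7.17


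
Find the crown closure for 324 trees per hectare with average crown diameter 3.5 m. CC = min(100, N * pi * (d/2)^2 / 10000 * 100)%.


(d/2)^2 = (3.5/2)^2 = 1.75^2 = 3.0625
Crown area = 3.141593 * 3.0625 = 9.62113 m^2
N * area / 10000 * 100 = 324 * 9.62113 / 10000 * 100 = 31.1725
CC = min(100, 31.1725) = 31.1725 ≈ 31.2%

31.2%


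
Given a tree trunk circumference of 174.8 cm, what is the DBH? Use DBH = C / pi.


DBH = C / pi = 174.8 / 3.141593 = 55.6406 ≈ 55.64 cm

55.64 cm


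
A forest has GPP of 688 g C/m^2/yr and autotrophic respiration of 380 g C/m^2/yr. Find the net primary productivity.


NPP = GPP - Ra = 688 - 380 = 308 g C/m^2/yr

308 g C/m^2/yr


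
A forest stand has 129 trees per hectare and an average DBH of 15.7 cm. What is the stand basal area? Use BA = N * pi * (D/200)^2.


(D/200)^2 = (15.7/200)^2 = 0.0785^2 = 0.00616225
Individual BA = 3.141593 * 0.00616225 = 0.0193593 m^2
Stand BA = 129 * 0.0193593 = 2.49735 ≈ 2.50 m^2/ha

2.50 m^2/ha


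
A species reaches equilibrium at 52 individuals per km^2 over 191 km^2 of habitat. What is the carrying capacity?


K = 52 * 191 = 9932 individuals

9932 individuals


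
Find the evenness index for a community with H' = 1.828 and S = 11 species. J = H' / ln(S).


ln(11) = 2.39790
J = H' / ln(S) = 1.828 / 2.39790 = 0.762334 ≈ 0.7623

0.7623


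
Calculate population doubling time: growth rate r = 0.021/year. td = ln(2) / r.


td = ln(2) / 0.021 = 0.693147 / 0.021 = 33.0070 ≈ 33.0 years

33.0 years


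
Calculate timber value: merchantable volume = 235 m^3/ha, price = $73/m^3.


Value = 235 * 73 = $17155/ha

$17155/ha


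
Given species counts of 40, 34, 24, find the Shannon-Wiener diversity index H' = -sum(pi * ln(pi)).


Total N = 40 + 34 + 24 = 98
Per-species terms:
  p = 40/98 = 0.408163; ln(p) = -0.896089; p*ln(p) = 0.408163 * (-0.896089) = -0.365750
  p = 34/98 = 0.346939; ln(p) = -1.058606; p*ln(p) = 0.346939 * (-1.058606) = -0.367272
  p = 24/98 = 0.244898; ln(p) = -1.406913; p*ln(p) = 0.244898 * (-1.406913) = -0.344550
sum(p*ln(p)) = (-0.365750) + (-0.367272) + (-0.344550) = -1.077572
H' = -(-1.077572) = 1.077572 ≈ 1.0776

1.0776


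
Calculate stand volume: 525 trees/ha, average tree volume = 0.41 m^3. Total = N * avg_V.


V_stand = 525 * 0.41 = 215.25 ≈ 215.3 m^3/ha

215.3 m^3/ha


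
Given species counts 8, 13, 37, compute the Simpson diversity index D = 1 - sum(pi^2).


Total N = 8 + 13 + 37 = 58
Per-species terms:
  p = 8/58 = 0.137931; p^2 = 0.137931^2 = 0.019025
  p = 13/58 = 0.224138; p^2 = 0.224138^2 = 0.050238
  p = 37/58 = 0.637931; p^2 = 0.637931^2 = 0.406956
sum(p^2) = 0.019025 + 0.050238 + 0.406956 = 0.476219
D = 1 - 0.476219 = 0.523781 ≈ 0.5238

0.5238


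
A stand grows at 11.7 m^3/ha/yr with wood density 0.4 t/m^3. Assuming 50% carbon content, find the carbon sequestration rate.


C = 11.7 * 0.4 * 0.5 = 2.34 t C/ha/yr

2.34 t C/ha/yr


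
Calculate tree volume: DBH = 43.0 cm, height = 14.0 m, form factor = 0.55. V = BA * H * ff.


(D/200)^2 = (43.0/200)^2 = 0.215^2 = 0.046225
BA = 3.141593 * 0.046225 = 0.145220 m^2
V = 0.145220 * 14.0 * 0.55 = 1.11819 ≈ 1.118 m^3

1.118 m^3


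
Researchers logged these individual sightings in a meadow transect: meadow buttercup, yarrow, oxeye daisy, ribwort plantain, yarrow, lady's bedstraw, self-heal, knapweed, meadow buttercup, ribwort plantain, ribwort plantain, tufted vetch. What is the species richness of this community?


Total individuals logged = 12
Distinct species (count of individuals): meadow buttercup (2), yarrow (2), oxeye daisy (1), ribwort plantain (3), lady's bedstraw (1), self-heal (1), knapweed (1), tufted vetch (1)
Species richness = number of distinct species = 8

8


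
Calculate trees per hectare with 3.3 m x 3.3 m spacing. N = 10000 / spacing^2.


N = 10000 / 3.3^2 = 10000 / 10.89 = 918.274 ≈ 918 trees/ha

918 trees/ha


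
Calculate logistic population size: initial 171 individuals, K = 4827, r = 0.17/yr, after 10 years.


(K - N0)/N0 = (4827 - 171)/171 = 4656/171 = 27.2281
r*t = 0.17 * 10 = 1.7; exp(-1.7) = 0.182684
27.2281 * 0.182684 = 4.97414
1 + 4.97414 = 5.97414
N = 4827 / 5.97414 = 807.982 ≈ 808

808


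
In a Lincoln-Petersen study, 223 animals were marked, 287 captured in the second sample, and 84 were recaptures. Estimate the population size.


N = M * C / R = 223 * 287 / 84 = 64001 / 84 = 761.92 ≈ 762

762 individuals


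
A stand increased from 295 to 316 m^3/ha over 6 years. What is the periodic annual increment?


PAI = (V2 - V1) / period = (316 - 295) / 6 = 21 / 6 = 3.50 m^3/ha/yr

3.50 m^3/ha/yr


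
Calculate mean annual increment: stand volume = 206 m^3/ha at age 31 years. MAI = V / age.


MAI = 206 / 31 = 6.6452 ≈ 6.65 m^3/ha/yr

6.65 m^3/ha/yr


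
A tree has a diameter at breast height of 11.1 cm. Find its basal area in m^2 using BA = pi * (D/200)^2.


D/200 = 11.1/200 = 0.0555 m
(D/200)^2 = 0.0555^2 = 0.00308025
BA = 3.141593 * 0.00308025 = 0.00967689 ≈ 0.0097 m^2

0.0097 m^2


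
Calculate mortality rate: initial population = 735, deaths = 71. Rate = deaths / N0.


Mortality rate = 71 / 735 = 0.096599 ≈ 0.0966

0.0966


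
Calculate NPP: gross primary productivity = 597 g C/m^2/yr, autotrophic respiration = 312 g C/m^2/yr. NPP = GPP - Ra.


NPP = GPP - Ra = 597 - 312 = 285 g C/m^2/yr

285 g C/m^2/yr


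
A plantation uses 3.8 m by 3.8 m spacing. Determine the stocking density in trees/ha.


N = 10000 / 3.8^2 = 10000 / 14.44 = 692.521 ≈ 693 trees/ha

693 trees/ha


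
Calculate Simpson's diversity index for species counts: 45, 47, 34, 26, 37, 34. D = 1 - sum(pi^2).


Total N = 45 + 47 + 34 + 26 + 37 + 34 = 223
Per-species terms:
  p = 45/223 = 0.201794; p^2 = 0.201794^2 = 0.040721
  p = 47/223 = 0.210762; p^2 = 0.210762^2 = 0.044421
  p = 34/223 = 0.152466; p^2 = 0.152466^2 = 0.023246
  p = 26/223 = 0.116592; p^2 = 0.116592^2 = 0.013594
  p = 37/223 = 0.165919; p^2 = 0.165919^2 = 0.027529
  p = 34/223 = 0.152466; p^2 = 0.152466^2 = 0.023246
sum(p^2) = 0.040721 + 0.044421 + 0.023246 + 0.013594 + 0.027529 + 0.023246 = 0.172757
D = 1 - 0.172757 = 0.827243 ≈ 0.8272

0.8272


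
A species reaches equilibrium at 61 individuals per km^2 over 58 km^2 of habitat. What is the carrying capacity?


K = 61 * 58 = 3538 individuals

3538 individuals


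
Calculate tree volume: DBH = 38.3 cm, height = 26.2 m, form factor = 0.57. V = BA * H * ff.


(D/200)^2 = (38.3/200)^2 = 0.1915^2 = 0.03667225
BA = 3.141593 * 0.03667225 = 0.115209 m^2
V = 0.115209 * 26.2 * 0.57 = 1.72053 ≈ 1.721 m^3

1.721 m^3


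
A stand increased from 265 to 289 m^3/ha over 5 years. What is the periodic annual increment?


PAI = (V2 - V1) / period = (289 - 265) / 5 = 24 / 5 = 4.80 m^3/ha/yr

4.80 m^3/ha/yr


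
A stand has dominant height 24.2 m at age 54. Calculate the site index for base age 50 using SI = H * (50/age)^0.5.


50/54 = 0.925926
(0.925926)^0.5 = 0.962250
SI = 24.2 * 0.962250 = 23.2865 ≈ 23.3 m

23.3 m


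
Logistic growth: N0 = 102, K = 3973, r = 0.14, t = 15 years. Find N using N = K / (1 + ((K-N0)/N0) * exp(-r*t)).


(K - N0)/N0 = (3973 - 102)/102 = 3871/102 = 37.9510
r*t = 0.14 * 15 = 2.1; exp(-2.1) = 0.122456
37.9510 * 0.122456 = 4.64733
1 + 4.64733 = 5.64733
N = 3973 / 5.64733 = 703.518 ≈ 704

704


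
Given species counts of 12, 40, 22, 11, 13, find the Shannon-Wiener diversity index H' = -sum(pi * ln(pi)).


Total N = 12 + 40 + 22 + 11 + 13 = 98
Per-species terms:
  p = 12/98 = 0.122449; ln(p) = -2.100061; p*ln(p) = 0.122449 * (-2.100061) = -0.257150
  p = 40/98 = 0.408163; ln(p) = -0.896089; p*ln(p) = 0.408163 * (-0.896089) = -0.365750
  p = 22/98 = 0.224490; ln(p) = -1.493924; p*ln(p) = 0.224490 * (-1.493924) = -0.335371
  p = 11/98 = 0.112245; ln(p) = -2.187071; p*ln(p) = 0.112245 * (-2.187071) = -0.245488
  p = 13/98 = 0.132653; ln(p) = -2.020019; p*ln(p) = 0.132653 * (-2.020019) = -0.267962
sum(p*ln(p)) = (-0.257150) + (-0.365750) + (-0.335371) + (-0.245488) + (-0.267962) = -1.471721
H' = -(-1.471721) = 1.471721 ≈ 1.4717

1.4717


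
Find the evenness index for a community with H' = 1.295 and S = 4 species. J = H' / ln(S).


ln(4) = 1.38629
J = H' / ln(S) = 1.295 / 1.38629 = 0.934148 ≈ 0.9341

0.9341


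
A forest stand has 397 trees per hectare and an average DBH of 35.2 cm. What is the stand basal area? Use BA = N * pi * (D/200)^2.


(D/200)^2 = (35.2/200)^2 = 0.176^2 = 0.030976
Individual BA = 3.141593 * 0.030976 = 0.0973140 m^2
Stand BA = 397 * 0.0973140 = 38.6337 ≈ 38.63 m^2/ha

38.63 m^2/ha


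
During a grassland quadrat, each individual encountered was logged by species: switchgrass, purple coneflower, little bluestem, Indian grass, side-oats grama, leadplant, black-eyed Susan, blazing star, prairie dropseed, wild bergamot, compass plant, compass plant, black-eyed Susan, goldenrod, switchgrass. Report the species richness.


Total individuals logged = 15
Distinct species (count of individuals): switchgrass (2), purple coneflower (1), little bluestem (1), Indian grass (1), side-oats grama (1), leadplant (1), black-eyed Susan (2), blazing star (1), prairie dropseed (1), wild bergamot (1), compass plant (2), goldenrod (1)
Species richness = number of distinct species = 12

12


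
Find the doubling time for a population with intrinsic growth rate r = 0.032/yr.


td = ln(2) / 0.032 = 0.693147 / 0.032 = 21.6608 ≈ 21.7 years

21.7 years


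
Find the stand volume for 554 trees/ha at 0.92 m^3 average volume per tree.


V_stand = 554 * 0.92 = 509.68 ≈ 509.7 m^3/ha

509.7 m^3/ha


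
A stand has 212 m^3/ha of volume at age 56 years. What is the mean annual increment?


MAI = 212 / 56 = 3.7857 ≈ 3.79 m^3/ha/yr

3.79 m^3/ha/yr


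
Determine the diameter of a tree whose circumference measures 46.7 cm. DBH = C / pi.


DBH = C / pi = 46.7 / 3.141593 = 14.8651 ≈ 14.87 cm

14.87 cm


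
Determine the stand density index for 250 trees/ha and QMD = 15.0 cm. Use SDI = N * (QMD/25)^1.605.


QMD/25 = 15.0/25 = 0.6
(0.6)^1.605 = exp(1.605 * ln(0.6)) = exp(1.605 * (-0.510826)) = exp(-0.819876) = 0.440486
SDI = 250 * 0.440486 = 110.122 ≈ 110

110


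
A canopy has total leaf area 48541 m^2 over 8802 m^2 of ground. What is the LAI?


LAI = 48541 / 8802 = 5.5148 ≈ 5.51

5.51


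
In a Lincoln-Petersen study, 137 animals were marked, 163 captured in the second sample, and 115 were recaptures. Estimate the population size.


N = M * C / R = 137 * 163 / 115 = 22331 / 115 = 194.18 ≈ 194

194 individuals


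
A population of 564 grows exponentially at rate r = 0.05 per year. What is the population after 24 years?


r*t = 0.05 * 24 = 1.2
exp(1.2) = 3.32012
N = 564 * 3.32012 = 1872.55 ≈ 1873

1873


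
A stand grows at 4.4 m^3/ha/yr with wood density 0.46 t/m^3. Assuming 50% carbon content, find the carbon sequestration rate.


C = 4.4 * 0.46 * 0.5 = 1.012 ≈ 1.01 t C/ha/yr

1.01 t C/ha/yr


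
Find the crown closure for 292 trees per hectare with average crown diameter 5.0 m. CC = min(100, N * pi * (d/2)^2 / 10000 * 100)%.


(d/2)^2 = (5.0/2)^2 = 2.5^2 = 6.25
Crown area = 3.141593 * 6.25 = 19.6350 m^2
N * area / 10000 * 100 = 292 * 19.6350 / 10000 * 100 = 57.3342
CC = min(100, 57.3342) = 57.3342 ≈ 57.3%

57.3%


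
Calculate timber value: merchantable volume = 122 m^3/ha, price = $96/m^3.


Value = 122 * 96 = $11712/ha

$11712/ha


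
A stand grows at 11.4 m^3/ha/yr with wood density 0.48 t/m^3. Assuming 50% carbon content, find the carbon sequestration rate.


C = 11.4 * 0.48 * 0.5 = 2.736 ≈ 2.74 t C/ha/yr

2.74 t C/ha/yr


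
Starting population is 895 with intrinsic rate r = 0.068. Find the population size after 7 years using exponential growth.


r*t = 0.068 * 7 = 0.476
exp(0.476) = 1.60962
N = 895 * 1.60962 = 1440.61 ≈ 1441

1441


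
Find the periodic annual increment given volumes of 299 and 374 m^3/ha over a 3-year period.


PAI = (V2 - V1) / period = (374 - 299) / 3 = 75 / 3 = 25.00 m^3/ha/yr

25.00 m^3/ha/yr


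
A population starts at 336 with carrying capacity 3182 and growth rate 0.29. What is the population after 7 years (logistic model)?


(K - N0)/N0 = (3182 - 336)/336 = 2846/336 = 8.47024
r*t = 0.29 * 7 = 2.03; exp(-2.03) = 0.131336
8.47024 * 0.131336 = 1.11245
1 + 1.11245 = 2.11245
N = 3182 / 2.11245 = 1506.31 ≈ 1506

1506


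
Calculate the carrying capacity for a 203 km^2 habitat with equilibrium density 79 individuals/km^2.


K = 79 * 203 = 16037 individuals

16037 individuals


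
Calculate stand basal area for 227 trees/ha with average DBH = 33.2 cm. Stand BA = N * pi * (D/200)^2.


(D/200)^2 = (33.2/200)^2 = 0.166^2 = 0.027556
Individual BA = 3.141593 * 0.027556 = 0.0865697 m^2
Stand BA = 227 * 0.0865697 = 19.6513 ≈ 19.65 m^2/ha

19.65 m^2/ha


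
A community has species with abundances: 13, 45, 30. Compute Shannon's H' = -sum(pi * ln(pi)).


Total N = 13 + 45 + 30 = 88
Per-species terms:
  p = 13/88 = 0.147727; ln(p) = -1.912389; p*ln(p) = 0.147727 * (-1.912389) = -0.282511
  p = 45/88 = 0.511364; ln(p) = -0.670674; p*ln(p) = 0.511364 * (-0.670674) = -0.342959
  p = 30/88 = 0.340909; ln(p) = -1.076140; p*ln(p) = 0.340909 * (-1.076140) = -0.366866
sum(p*ln(p)) = (-0.282511) + (-0.342959) + (-0.366866) = -0.992336
H' = -(-0.992336) = 0.992336 ≈ 0.9923

0.9923


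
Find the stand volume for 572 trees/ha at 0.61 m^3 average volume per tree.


V_stand = 572 * 0.61 = 348.92 ≈ 348.9 m^3/ha

348.9 m^3/ha


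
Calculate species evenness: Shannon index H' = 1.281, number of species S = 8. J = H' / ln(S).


ln(8) = 2.07944
J = H' / ln(S) = 1.281 / 2.07944 = 0.616031 ≈ 0.6160

0.6160


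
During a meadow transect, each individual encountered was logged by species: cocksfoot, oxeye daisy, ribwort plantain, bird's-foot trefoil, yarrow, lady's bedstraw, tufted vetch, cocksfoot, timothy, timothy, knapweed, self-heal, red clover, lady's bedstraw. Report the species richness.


Total individuals logged = 14
Distinct species (count of individuals): cocksfoot (2), oxeye daisy (1), ribwort plantain (1), bird's-foot trefoil (1), yarrow (1), lady's bedstraw (2), tufted vetch (1), timothy (2), knapweed (1), self-heal (1), red clover (1)
Species richness = number of distinct species = 11

11


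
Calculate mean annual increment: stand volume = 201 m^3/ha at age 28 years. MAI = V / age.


MAI = 201 / 28 = 7.1786 ≈ 7.18 m^3/ha/yr

7.18 m^3/ha/yr


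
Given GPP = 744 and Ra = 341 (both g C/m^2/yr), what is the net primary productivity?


NPP = GPP - Ra = 744 - 341 = 403 g C/m^2/yr

403 g C/m^2/yr


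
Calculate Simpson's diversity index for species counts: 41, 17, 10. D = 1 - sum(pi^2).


Total N = 41 + 17 + 10 = 68
Per-species terms:
  p = 41/68 = 0.602941; p^2 = 0.602941^2 = 0.363538
  p = 17/68 = 0.250000; p^2 = 0.250000^2 = 0.062500
  p = 10/68 = 0.147059; p^2 = 0.147059^2 = 0.021626
sum(p^2) = 0.363538 + 0.062500 + 0.021626 = 0.447664
D = 1 - 0.447664 = 0.552336 ≈ 0.5523

0.5523


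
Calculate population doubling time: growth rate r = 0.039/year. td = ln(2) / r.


td = ln(2) / 0.039 = 0.693147 / 0.039 = 17.7730 ≈ 17.8 years

17.8 years


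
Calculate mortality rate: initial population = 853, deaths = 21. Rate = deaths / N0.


Mortality rate = 21 / 853 = 0.024619 ≈ 0.0246

0.0246


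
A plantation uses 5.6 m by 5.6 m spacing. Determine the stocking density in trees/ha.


N = 10000 / 5.6^2 = 10000 / 31.36 = 318.878 ≈ 319 trees/ha

319 trees/ha


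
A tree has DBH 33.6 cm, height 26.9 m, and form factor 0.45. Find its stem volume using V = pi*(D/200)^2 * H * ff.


(D/200)^2 = (33.6/200)^2 = 0.168^2 = 0.028224
BA = 3.141593 * 0.028224 = 0.0886683 m^2
V = 0.0886683 * 26.9 * 0.45 = 1.07333 ≈ 1.073 m^3

1.073 m^3


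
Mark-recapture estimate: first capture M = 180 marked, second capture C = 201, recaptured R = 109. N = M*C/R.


N = M * C / R = 180 * 201 / 109 = 36180 / 109 = 331.93 ≈ 332

332 individuals


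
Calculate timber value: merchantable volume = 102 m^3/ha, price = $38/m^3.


Value = 102 * 38 = $3876/ha

$3876/ha


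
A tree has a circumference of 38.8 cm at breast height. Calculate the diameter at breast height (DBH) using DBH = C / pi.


DBH = C / pi = 38.8 / 3.141593 = 12.3504 ≈ 12.35 cm

12.35 cm


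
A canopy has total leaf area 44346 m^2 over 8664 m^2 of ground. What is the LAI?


LAI = 44346 / 8664 = 5.1184 ≈ 5.12

5.12


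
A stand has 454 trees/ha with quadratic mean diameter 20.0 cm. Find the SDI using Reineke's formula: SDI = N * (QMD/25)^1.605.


QMD/25 = 20.0/25 = 0.8
(0.8)^1.605 = exp(1.605 * ln(0.8)) = exp(1.605 * (-0.223144)) = exp(-0.358146) = 0.698971
SDI = 454 * 0.698971 = 317.333 ≈ 317

317


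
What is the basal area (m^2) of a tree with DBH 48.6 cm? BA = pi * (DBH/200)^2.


D/200 = 48.6/200 = 0.243 m
(D/200)^2 = 0.243^2 = 0.059049
BA = 3.141593 * 0.059049 = 0.185508 ≈ 0.1855 m^2

0.1855 m^2


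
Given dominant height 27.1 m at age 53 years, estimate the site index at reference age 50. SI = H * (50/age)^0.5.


50/53 = 0.943396
(0.943396)^0.5 = 0.971286
SI = 27.1 * 0.971286 = 26.3219 ≈ 26.3 m

26.3 m


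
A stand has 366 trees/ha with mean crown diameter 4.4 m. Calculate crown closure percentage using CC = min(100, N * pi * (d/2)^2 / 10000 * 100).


(d/2)^2 = (4.4/2)^2 = 2.2^2 = 4.84
Crown area = 3.141593 * 4.84 = 15.2053 m^2
N * area / 10000 * 100 = 366 * 15.2053 / 10000 * 100 = 55.6514
CC = min(100, 55.6514) = 55.6514 ≈ 55.7%

55.7%


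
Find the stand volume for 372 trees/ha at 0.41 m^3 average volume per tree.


V_stand = 372 * 0.41 = 152.52 ≈ 152.5 m^3/ha

152.5 m^3/ha


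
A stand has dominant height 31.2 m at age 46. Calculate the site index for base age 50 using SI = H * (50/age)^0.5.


50/46 = 1.08696
(1.08696)^0.5 = 1.04257
SI = 31.2 * 1.04257 = 32.5282 ≈ 32.5 m

32.5 m


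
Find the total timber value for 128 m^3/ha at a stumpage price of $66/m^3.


Value = 128 * 66 = $8448/ha

$8448/ha


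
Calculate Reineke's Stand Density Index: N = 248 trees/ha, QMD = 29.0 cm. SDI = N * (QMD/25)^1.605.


QMD/25 = 29.0/25 = 1.16
(1.16)^1.605 = exp(1.605 * ln(1.16)) = exp(1.605 * 0.148420) = exp(0.238214) = 1.26898
SDI = 248 * 1.26898 = 314.707 ≈ 315

315


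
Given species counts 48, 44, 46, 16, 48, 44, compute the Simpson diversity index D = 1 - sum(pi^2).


Total N = 48 + 44 + 46 + 16 + 48 + 44 = 246
Per-species terms:
  p = 48/246 = 0.195122; p^2 = 0.195122^2 = 0.038073
  p = 44/246 = 0.178862; p^2 = 0.178862^2 = 0.031992
  p = 46/246 = 0.186992; p^2 = 0.186992^2 = 0.034966
  p = 16/246 = 0.065041; p^2 = 0.065041^2 = 0.004230
  p = 48/246 = 0.195122; p^2 = 0.195122^2 = 0.038073
  p = 44/246 = 0.178862; p^2 = 0.178862^2 = 0.031992
sum(p^2) = 0.038073 + 0.031992 + 0.034966 + 0.004230 + 0.038073 + 0.031992 = 0.179326
D = 1 - 0.179326 = 0.820674 ≈ 0.8207

0.8207


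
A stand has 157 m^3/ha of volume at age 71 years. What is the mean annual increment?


MAI = 157 / 71 = 2.2113 ≈ 2.21 m^3/ha/yr

2.21 m^3/ha/yr


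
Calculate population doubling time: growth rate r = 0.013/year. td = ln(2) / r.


td = ln(2) / 0.013 = 0.693147 / 0.013 = 53.3190 ≈ 53.3 years

53.3 years


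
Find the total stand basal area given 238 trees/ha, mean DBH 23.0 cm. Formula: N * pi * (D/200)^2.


(D/200)^2 = (23.0/200)^2 = 0.115^2 = 0.013225
Individual BA = 3.141593 * 0.013225 = 0.0415476 m^2
Stand BA = 238 * 0.0415476 = 9.88833 ≈ 9.89 m^2/ha

9.89 m^2/ha


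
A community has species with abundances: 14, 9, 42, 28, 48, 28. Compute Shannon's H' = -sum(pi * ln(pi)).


Total N = 14 + 9 + 42 + 28 + 48 + 28 = 169
Per-species terms:
  p = 14/169 = 0.082840; ln(p) = -2.490844; p*ln(p) = 0.082840 * (-2.490844) = -0.206342
  p = 9/169 = 0.053254; ln(p) = -2.932682; p*ln(p) = 0.053254 * (-2.932682) = -0.156177
  p = 42/169 = 0.248521; ln(p) = -1.392228; p*ln(p) = 0.248521 * (-1.392228) = -0.345998
  p = 28/169 = 0.165680; ln(p) = -1.797697; p*ln(p) = 0.165680 * (-1.797697) = -0.297842
  p = 48/169 = 0.284024; ln(p) = -1.258697; p*ln(p) = 0.284024 * (-1.258697) = -0.357500
  p = 28/169 = 0.165680; ln(p) = -1.797697; p*ln(p) = 0.165680 * (-1.797697) = -0.297842
sum(p*ln(p)) = (-0.206342) + (-0.156177) + (-0.345998) + (-0.297842) + (-0.357500) + (-0.297842) = -1.661701
H' = -(-1.661701) = 1.661701 ≈ 1.6617

1.6617


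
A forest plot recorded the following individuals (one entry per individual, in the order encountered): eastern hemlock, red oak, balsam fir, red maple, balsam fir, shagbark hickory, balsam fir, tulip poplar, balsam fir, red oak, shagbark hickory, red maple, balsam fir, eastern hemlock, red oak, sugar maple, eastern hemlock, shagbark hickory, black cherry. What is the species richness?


Total individuals logged = 19
Distinct species (count of individuals): eastern hemlock (3), red oak (3), balsam fir (5), red maple (2), shagbark hickory (3), tulip poplar (1), sugar maple (1), black cherry (1)
Species richness = number of distinct species = 8

8


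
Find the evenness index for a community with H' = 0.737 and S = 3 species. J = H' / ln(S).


ln(3) = 1.09861
J = H' / ln(S) = 0.737 / 1.09861 = 0.670848 ≈ 0.6708

0.6708


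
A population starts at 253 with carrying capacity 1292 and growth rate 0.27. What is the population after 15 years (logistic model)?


(K - N0)/N0 = (1292 - 253)/253 = 1039/253 = 4.10672
r*t = 0.27 * 15 = 4.05; exp(-4.05) = 0.0174224
4.10672 * 0.0174224 = 0.0715489
1 + 0.0715489 = 1.07155
N = 1292 / 1.07155 = 1205.73 ≈ 1206

1206


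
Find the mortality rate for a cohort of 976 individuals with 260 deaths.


Mortality rate = 260 / 976 = 0.266393 ≈ 0.2664

0.2664


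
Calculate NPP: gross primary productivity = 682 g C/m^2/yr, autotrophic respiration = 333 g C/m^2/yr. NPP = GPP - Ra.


NPP = GPP - Ra = 682 - 333 = 349 g C/m^2/yr

349 g C/m^2/yr


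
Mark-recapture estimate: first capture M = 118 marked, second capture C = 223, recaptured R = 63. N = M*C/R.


N = M * C / R = 118 * 223 / 63 = 26314 / 63 = 417.68 ≈ 418

418 individuals


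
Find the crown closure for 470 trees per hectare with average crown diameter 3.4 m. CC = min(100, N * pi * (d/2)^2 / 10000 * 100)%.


(d/2)^2 = (3.4/2)^2 = 1.7^2 = 2.89
Crown area = 3.141593 * 2.89 = 9.07920 m^2
N * area / 10000 * 100 = 470 * 9.07920 / 10000 * 100 = 42.6722
CC = min(100, 42.6722) = 42.6722 ≈ 42.7%

42.7%


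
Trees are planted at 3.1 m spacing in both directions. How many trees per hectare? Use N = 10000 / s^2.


N = 10000 / 3.1^2 = 10000 / 9.61 = 1040.58 ≈ 1041 trees/ha

1041 trees/ha


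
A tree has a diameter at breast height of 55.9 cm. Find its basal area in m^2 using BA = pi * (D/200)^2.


D/200 = 55.9/200 = 0.2795 m
(D/200)^2 = 0.2795^2 = 0.07812025
BA = 3.141593 * 0.07812025 = 0.245422 ≈ 0.2454 m^2

0.2454 m^2


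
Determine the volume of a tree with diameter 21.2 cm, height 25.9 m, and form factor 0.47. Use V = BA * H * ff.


(D/200)^2 = (21.2/200)^2 = 0.106^2 = 0.011236
BA = 3.141593 * 0.011236 = 0.0352989 m^2
V = 0.0352989 * 25.9 * 0.47 = 0.429694 ≈ 0.430 m^3

0.430 m^3


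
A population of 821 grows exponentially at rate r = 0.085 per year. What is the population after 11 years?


r*t = 0.085 * 11 = 0.935
exp(0.935) = 2.54721
N = 821 * 2.54721 = 2091.26 ≈ 2091

2091


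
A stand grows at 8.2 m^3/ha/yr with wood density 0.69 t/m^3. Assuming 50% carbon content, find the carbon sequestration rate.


C = 8.2 * 0.69 * 0.5 = 2.829 ≈ 2.83 t C/ha/yr

2.83 t C/ha/yr


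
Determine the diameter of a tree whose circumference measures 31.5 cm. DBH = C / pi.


DBH = C / pi = 31.5 / 3.141593 = 10.0268 ≈ 10.03 cm

10.03 cm


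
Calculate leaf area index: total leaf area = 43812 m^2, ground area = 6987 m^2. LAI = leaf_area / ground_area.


LAI = 43812 / 6987 = 6.2705 ≈ 6.27

6.27


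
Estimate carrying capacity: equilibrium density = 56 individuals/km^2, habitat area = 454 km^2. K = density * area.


K = 56 * 454 = 25424 individuals

25424 individuals


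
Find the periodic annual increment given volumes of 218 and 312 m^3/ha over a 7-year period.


PAI = (V2 - V1) / period = (312 - 218) / 7 = 94 / 7 = 13.4286 ≈ 13.43 m^3/ha/yr

13.43 m^3/ha/yr


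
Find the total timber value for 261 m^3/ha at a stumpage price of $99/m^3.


Value = 261 * 99 = $25839/ha

$25839/ha


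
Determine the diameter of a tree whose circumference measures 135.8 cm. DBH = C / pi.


DBH = C / pi = 135.8 / 3.141593 = 43.2265 ≈ 43.23 cm

43.23 cm


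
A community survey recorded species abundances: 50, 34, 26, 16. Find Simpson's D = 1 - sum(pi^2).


Total N = 50 + 34 + 26 + 16 = 126
Per-species terms:
  p = 50/126 = 0.396825; p^2 = 0.396825^2 = 0.157470
  p = 34/126 = 0.269841; p^2 = 0.269841^2 = 0.072814
  p = 26/126 = 0.206349; p^2 = 0.206349^2 = 0.042580
  p = 16/126 = 0.126984; p^2 = 0.126984^2 = 0.016125
sum(p^2) = 0.157470 + 0.072814 + 0.042580 + 0.016125 = 0.288989
D = 1 - 0.288989 = 0.711011 ≈ 0.7110

0.7110


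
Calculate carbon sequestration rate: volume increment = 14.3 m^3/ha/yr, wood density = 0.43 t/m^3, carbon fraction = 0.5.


C = 14.3 * 0.43 * 0.5 = 3.0745 ≈ 3.07 t C/ha/yr

3.07 t C/ha/yr


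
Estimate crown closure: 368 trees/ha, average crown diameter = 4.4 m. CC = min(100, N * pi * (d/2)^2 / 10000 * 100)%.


(d/2)^2 = (4.4/2)^2 = 2.2^2 = 4.84
Crown area = 3.141593 * 4.84 = 15.2053 m^2
N * area / 10000 * 100 = 368 * 15.2053 / 10000 * 100 = 55.9555
CC = min(100, 55.9555) = 55.9555 ≈ 56.0%

56.0%


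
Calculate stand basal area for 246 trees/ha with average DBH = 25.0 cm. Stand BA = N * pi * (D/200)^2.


(D/200)^2 = (25.0/200)^2 = 0.125^2 = 0.015625
Individual BA = 3.141593 * 0.015625 = 0.0490874 m^2
Stand BA = 246 * 0.0490874 = 12.0755 ≈ 12.08 m^2/ha

12.08 m^2/ha


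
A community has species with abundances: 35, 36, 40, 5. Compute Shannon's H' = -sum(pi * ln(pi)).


Total N = 35 + 36 + 40 + 5 = 116
Per-species terms:
  p = 35/116 = 0.301724; ln(p) = -1.198243; p*ln(p) = 0.301724 * (-1.198243) = -0.361539
  p = 36/116 = 0.310345; ln(p) = -1.170071; p*ln(p) = 0.310345 * (-1.170071) = -0.363126
  p = 40/116 = 0.344828; ln(p) = -1.064710; p*ln(p) = 0.344828 * (-1.064710) = -0.367142
  p = 5/116 = 0.043103; ln(p) = -3.144163; p*ln(p) = 0.043103 * (-3.144163) = -0.135523
sum(p*ln(p)) = (-0.361539) + (-0.363126) + (-0.367142) + (-0.135523) = -1.227330
H' = -(-1.227330) = 1.227330 ≈ 1.2273

1.2273


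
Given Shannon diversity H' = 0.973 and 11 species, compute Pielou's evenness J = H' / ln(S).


ln(11) = 2.39790
J = H' / ln(S) = 0.973 / 2.39790 = 0.405772 ≈ 0.4058

0.4058


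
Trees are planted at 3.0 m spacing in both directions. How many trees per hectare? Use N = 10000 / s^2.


N = 10000 / 3.0^2 = 10000 / 9 = 1111.11 ≈ 1111 trees/ha

1111 trees/ha


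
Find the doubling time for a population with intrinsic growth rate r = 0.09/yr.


td = ln(2) / 0.09 = 0.693147 / 0.09 = 7.70163 ≈ 7.7 years

7.7 years


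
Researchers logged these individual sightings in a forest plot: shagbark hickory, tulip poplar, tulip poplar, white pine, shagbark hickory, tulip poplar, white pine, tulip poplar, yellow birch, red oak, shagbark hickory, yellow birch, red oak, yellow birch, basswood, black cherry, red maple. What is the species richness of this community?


Total individuals logged = 17
Distinct species (count of individuals): shagbark hickory (3), tulip poplar (4), white pine (2), yellow birch (3), red oak (2), basswood (1), black cherry (1), red maple (1)
Species richness = number of distinct species = 8

8
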